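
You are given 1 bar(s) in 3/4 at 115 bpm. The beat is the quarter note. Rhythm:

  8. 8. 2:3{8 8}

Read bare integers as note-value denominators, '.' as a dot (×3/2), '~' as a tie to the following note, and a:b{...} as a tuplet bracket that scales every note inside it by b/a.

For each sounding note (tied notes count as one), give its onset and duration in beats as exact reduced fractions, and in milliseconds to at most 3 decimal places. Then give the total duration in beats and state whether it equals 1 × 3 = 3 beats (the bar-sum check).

1) 0.0ms=0b +391.304ms=3/4b
2) 391.304ms=3/4b +391.304ms=3/4b
3) 782.609ms=3/2b +391.304ms=3/4b
4) 1173.913ms=9/4b +391.304ms=3/4b
Σ=3b of 3 (115bpm 3/4) — PASS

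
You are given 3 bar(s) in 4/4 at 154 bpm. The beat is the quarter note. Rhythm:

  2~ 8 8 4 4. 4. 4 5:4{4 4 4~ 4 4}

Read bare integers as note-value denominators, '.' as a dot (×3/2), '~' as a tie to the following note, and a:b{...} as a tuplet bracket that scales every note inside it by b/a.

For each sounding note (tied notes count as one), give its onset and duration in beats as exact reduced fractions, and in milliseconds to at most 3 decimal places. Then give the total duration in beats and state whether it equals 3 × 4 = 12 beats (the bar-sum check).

1) 0.0ms=0b +974.026ms=5/2b
2) 974.026ms=5/2b +194.805ms=1/2b
3) 1168.831ms=3b +389.61ms=1b
4) 1558.442ms=4b +584.416ms=3/2b
5) 2142.857ms=11/2b +584.416ms=3/2b
6) 2727.273ms=7b +389.61ms=1b
7) 3116.883ms=8b +311.688ms=4/5b
8) 3428.571ms=44/5b +311.688ms=4/5b
9) 3740.26ms=48/5b +623.377ms=8/5b
10) 4363.636ms=56/5b +311.688ms=4/5b
Σ=12b of 12 (154bpm 4/4) — PASS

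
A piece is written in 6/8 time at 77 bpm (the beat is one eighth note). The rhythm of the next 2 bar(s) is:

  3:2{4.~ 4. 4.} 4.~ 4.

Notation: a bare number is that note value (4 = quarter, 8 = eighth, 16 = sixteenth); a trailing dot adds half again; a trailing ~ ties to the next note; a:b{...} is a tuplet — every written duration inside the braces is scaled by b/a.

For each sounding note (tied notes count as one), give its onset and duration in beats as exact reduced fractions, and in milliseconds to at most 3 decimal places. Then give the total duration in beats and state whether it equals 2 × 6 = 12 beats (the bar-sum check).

1) 0.0ms=0b +3116.883ms=4b
2) 3116.883ms=4b +1558.442ms=2b
3) 4675.325ms=6b +4675.325ms=6b
Σ=12b of 12 (77bpm 6/8) — PASS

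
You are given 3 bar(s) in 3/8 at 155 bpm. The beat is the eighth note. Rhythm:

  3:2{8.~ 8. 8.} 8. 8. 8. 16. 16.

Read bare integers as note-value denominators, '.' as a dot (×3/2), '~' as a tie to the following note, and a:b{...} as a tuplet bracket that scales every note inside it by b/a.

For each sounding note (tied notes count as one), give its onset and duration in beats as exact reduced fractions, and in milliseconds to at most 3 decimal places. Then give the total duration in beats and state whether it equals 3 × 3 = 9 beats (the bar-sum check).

1) 0.0ms=0b +774.194ms=2b
2) 774.194ms=2b +387.097ms=1b
3) 1161.29ms=3b +580.645ms=3/2b
4) 1741.935ms=9/2b +580.645ms=3/2b
5) 2322.581ms=6b +580.645ms=3/2b
6) 2903.226ms=15/2b +290.323ms=3/4b
7) 3193.548ms=33/4b +290.323ms=3/4b
Σ=9b of 9 (155bpm 3/8) — PASS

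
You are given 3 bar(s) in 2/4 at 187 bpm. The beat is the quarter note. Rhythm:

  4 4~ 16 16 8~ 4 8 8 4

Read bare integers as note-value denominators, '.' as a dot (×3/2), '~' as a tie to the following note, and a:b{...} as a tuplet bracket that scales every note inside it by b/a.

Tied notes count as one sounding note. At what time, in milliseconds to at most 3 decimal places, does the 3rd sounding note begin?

note 3 onset = 9/4b = 721.925ms

1. 0.0ms @ 0 + 320.856ms (1)
2. 320.856ms @ 1 + 401.07ms (5/4)
3. 721.925ms @ 9/4 + 80.214ms (1/4)
4. 802.139ms @ 5/2 + 481.283ms (3/2)
5. 1283.422ms @ 4 + 160.428ms (1/2)
6. 1443.85ms @ 9/2 + 160.428ms (1/2)
7. 1604.278ms @ 5 + 320.856ms (1)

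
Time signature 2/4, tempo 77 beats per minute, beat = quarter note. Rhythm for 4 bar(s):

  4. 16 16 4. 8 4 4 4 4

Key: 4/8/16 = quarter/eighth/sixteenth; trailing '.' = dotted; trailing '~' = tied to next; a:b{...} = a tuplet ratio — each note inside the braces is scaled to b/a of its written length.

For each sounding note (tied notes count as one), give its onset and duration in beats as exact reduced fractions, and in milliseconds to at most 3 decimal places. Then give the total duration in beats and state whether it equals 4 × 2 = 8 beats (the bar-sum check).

1) 0.0ms=0b +1168.831ms=3/2b
2) 1168.831ms=3/2b +194.805ms=1/4b
3) 1363.636ms=7/4b +194.805ms=1/4b
4) 1558.442ms=2b +1168.831ms=3/2b
5) 2727.273ms=7/2b +389.61ms=1/2b
6) 3116.883ms=4b +779.221ms=1b
7) 3896.104ms=5b +779.221ms=1b
8) 4675.325ms=6b +779.221ms=1b
9) 5454.545ms=7b +779.221ms=1b
Σ=8b of 8 (77bpm 2/4) — PASS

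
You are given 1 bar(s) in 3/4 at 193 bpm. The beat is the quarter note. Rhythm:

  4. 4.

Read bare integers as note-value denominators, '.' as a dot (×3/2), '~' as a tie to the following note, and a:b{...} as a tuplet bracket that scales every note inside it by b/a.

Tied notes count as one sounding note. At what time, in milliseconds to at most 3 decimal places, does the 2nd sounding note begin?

note 2 onset = 3/2b = 466.321ms

1. 0.0ms @ 0 + 466.321ms (3/2)
2. 466.321ms @ 3/2 + 466.321ms (3/2)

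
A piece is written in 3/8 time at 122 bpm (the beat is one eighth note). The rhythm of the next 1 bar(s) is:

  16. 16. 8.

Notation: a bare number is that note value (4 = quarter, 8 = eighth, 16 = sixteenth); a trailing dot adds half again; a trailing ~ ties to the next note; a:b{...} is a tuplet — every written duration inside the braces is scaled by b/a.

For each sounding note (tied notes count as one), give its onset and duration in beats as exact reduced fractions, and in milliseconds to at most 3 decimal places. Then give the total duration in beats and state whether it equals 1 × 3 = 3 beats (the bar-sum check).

1) 0.0ms=0b +368.852ms=3/4b
2) 368.852ms=3/4b +368.852ms=3/4b
3) 737.705ms=3/2b +737.705ms=3/2b
Σ=3b of 3 (122bpm 3/8) — PASS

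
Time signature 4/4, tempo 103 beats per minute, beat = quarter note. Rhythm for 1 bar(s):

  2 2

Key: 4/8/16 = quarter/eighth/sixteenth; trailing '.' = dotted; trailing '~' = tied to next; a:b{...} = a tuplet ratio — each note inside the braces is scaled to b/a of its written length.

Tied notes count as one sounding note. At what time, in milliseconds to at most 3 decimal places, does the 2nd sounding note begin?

note 2 onset = 2b = 1165.049ms

1. 0.0ms @ 0 + 1165.049ms (2)
2. 1165.049ms @ 2 + 1165.049ms (2)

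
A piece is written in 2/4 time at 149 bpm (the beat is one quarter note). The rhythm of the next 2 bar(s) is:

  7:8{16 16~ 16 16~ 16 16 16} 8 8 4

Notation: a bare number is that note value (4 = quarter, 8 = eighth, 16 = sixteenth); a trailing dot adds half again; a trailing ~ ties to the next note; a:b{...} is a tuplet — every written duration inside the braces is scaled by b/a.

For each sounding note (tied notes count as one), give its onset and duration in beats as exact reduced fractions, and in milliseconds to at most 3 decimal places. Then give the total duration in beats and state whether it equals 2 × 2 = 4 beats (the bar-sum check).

1) 0.0ms=0b +115.053ms=2/7b
2) 115.053ms=2/7b +230.105ms=4/7b
3) 345.158ms=6/7b +230.105ms=4/7b
4) 575.264ms=10/7b +115.053ms=2/7b
5) 690.316ms=12/7b +115.053ms=2/7b
6) 805.369ms=2b +201.342ms=1/2b
7) 1006.711ms=5/2b +201.342ms=1/2b
8) 1208.054ms=3b +402.685ms=1b
Σ=4b of 4 (149bpm 2/4) — PASS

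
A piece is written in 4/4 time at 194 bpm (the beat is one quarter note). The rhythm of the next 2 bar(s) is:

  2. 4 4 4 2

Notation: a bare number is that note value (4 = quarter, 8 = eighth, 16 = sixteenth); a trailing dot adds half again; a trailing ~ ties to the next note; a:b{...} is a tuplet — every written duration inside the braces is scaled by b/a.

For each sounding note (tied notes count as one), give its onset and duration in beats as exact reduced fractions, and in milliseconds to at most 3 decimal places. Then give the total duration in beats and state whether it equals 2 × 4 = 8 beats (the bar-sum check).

1) 0.0ms=0b +927.835ms=3b
2) 927.835ms=3b +309.278ms=1b
3) 1237.113ms=4b +309.278ms=1b
4) 1546.392ms=5b +309.278ms=1b
5) 1855.67ms=6b +618.557ms=2b
Σ=8b of 8 (194bpm 4/4) — PASS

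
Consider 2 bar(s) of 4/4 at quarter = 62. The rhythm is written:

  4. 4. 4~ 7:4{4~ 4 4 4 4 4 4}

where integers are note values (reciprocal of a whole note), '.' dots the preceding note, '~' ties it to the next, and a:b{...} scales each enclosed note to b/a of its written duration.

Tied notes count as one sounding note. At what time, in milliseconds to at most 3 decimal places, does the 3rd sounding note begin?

1. 0.0ms @ 0 + 1451.613ms (3/2)
2. 1451.613ms @ 3/2 + 1451.613ms (3/2)
3. 2903.226ms @ 3 + 2073.733ms (15/7)
4. 4976.959ms @ 36/7 + 552.995ms (4/7)
5. 5529.954ms @ 40/7 + 552.995ms (4/7)
6. 6082.949ms @ 44/7 + 552.995ms (4/7)
7. 6635.945ms @ 48/7 + 552.995ms (4/7)
8. 7188.94ms @ 52/7 + 552.995ms (4/7)

note 3 onset = 3b = 2903.226ms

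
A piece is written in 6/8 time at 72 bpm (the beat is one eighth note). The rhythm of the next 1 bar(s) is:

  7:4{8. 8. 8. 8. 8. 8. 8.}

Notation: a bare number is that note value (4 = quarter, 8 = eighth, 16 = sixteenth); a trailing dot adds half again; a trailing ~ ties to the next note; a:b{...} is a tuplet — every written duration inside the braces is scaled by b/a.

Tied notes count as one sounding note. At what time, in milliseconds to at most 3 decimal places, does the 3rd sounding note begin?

note 3 onset = 12/7b = 1428.571ms

1. 0.0ms @ 0 + 714.286ms (6/7)
2. 714.286ms @ 6/7 + 714.286ms (6/7)
3. 1428.571ms @ 12/7 + 714.286ms (6/7)
4. 2142.857ms @ 18/7 + 714.286ms (6/7)
5. 2857.143ms @ 24/7 + 714.286ms (6/7)
6. 3571.429ms @ 30/7 + 714.286ms (6/7)
7. 4285.714ms @ 36/7 + 714.286ms (6/7)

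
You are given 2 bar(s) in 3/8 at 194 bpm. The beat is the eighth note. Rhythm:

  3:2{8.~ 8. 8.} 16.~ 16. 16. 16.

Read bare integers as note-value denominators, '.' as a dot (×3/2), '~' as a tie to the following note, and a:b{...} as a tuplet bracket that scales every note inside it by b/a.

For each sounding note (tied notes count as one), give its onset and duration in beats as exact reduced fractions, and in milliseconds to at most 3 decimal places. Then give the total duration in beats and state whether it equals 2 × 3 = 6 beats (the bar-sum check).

1) 0.0ms=0b +618.557ms=2b
2) 618.557ms=2b +309.278ms=1b
3) 927.835ms=3b +463.918ms=3/2b
4) 1391.753ms=9/2b +231.959ms=3/4b
5) 1623.711ms=21/4b +231.959ms=3/4b
Σ=6b of 6 (194bpm 3/8) — PASS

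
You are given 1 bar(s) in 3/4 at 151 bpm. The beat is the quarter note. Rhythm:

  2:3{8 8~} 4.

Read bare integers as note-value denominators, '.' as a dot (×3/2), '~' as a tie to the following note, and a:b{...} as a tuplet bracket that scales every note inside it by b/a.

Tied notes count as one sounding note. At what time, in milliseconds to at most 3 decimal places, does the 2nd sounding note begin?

1. 0.0ms @ 0 + 298.013ms (3/4)
2. 298.013ms @ 3/4 + 894.04ms (9/4)

note 2 onset = 3/4b = 298.013ms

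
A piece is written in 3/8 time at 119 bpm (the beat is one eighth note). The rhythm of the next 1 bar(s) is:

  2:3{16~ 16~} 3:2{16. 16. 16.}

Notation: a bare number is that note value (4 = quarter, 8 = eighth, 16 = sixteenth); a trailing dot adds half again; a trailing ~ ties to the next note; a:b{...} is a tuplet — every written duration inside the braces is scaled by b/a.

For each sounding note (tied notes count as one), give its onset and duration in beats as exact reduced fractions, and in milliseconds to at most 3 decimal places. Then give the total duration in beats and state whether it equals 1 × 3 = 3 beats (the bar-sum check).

1) 0.0ms=0b +1008.403ms=2b
2) 1008.403ms=2b +252.101ms=1/2b
3) 1260.504ms=5/2b +252.101ms=1/2b
Σ=3b of 3 (119bpm 3/8) — PASS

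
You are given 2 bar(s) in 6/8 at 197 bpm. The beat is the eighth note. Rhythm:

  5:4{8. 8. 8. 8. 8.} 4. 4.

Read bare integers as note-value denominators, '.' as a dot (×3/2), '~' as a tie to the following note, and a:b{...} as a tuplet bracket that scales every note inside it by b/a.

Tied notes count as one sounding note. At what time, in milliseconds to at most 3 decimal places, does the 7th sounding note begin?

1. 0.0ms @ 0 + 365.482ms (6/5)
2. 365.482ms @ 6/5 + 365.482ms (6/5)
3. 730.964ms @ 12/5 + 365.482ms (6/5)
4. 1096.447ms @ 18/5 + 365.482ms (6/5)
5. 1461.929ms @ 24/5 + 365.482ms (6/5)
6. 1827.411ms @ 6 + 913.706ms (3)
7. 2741.117ms @ 9 + 913.706ms (3)

note 7 onset = 9b = 2741.117ms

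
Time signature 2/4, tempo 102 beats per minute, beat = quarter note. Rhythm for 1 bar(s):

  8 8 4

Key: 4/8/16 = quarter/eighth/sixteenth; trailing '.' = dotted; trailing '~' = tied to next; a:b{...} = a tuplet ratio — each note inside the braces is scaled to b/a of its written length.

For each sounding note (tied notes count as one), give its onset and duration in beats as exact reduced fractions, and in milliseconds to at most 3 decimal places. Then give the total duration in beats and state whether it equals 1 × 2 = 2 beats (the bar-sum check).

1) 0.0ms=0b +294.118ms=1/2b
2) 294.118ms=1/2b +294.118ms=1/2b
3) 588.235ms=1b +588.235ms=1b
Σ=2b of 2 (102bpm 2/4) — PASS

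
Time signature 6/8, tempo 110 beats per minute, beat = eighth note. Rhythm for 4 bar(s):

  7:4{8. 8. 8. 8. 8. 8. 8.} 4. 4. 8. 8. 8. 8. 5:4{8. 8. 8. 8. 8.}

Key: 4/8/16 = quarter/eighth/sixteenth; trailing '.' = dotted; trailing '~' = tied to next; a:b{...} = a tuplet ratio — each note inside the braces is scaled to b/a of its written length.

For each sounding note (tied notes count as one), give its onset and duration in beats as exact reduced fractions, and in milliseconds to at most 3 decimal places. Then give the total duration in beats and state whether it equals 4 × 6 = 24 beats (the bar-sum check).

1) 0.0ms=0b +467.532ms=6/7b
2) 467.532ms=6/7b +467.532ms=6/7b
3) 935.065ms=12/7b +467.532ms=6/7b
4) 1402.597ms=18/7b +467.532ms=6/7b
5) 1870.13ms=24/7b +467.532ms=6/7b
6) 2337.662ms=30/7b +467.532ms=6/7b
7) 2805.195ms=36/7b +467.532ms=6/7b
8) 3272.727ms=6b +1636.364ms=3b
9) 4909.091ms=9b +1636.364ms=3b
10) 6545.455ms=12b +818.182ms=3/2b
11) 7363.636ms=27/2b +818.182ms=3/2b
12) 8181.818ms=15b +818.182ms=3/2b
13) 9000.0ms=33/2b +818.182ms=3/2b
14) 9818.182ms=18b +654.545ms=6/5b
15) 10472.727ms=96/5b +654.545ms=6/5b
16) 11127.273ms=102/5b +654.545ms=6/5b
17) 11781.818ms=108/5b +654.545ms=6/5b
18) 12436.364ms=114/5b +654.545ms=6/5b
Σ=24b of 24 (110bpm 6/8) — PASS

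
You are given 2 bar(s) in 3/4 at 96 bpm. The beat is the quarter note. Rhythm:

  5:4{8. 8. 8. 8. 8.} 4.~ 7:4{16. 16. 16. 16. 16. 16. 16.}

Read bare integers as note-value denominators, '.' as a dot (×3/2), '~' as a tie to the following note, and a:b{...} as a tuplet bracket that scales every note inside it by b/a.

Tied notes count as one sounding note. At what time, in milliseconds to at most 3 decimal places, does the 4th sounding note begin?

1. 0.0ms @ 0 + 375.0ms (3/5)
2. 375.0ms @ 3/5 + 375.0ms (3/5)
3. 750.0ms @ 6/5 + 375.0ms (3/5)
4. 1125.0ms @ 9/5 + 375.0ms (3/5)
5. 1500.0ms @ 12/5 + 375.0ms (3/5)
6. 1875.0ms @ 3 + 1071.429ms (12/7)
7. 2946.429ms @ 33/7 + 133.929ms (3/14)
8. 3080.357ms @ 69/14 + 133.929ms (3/14)
9. 3214.286ms @ 36/7 + 133.929ms (3/14)
10. 3348.214ms @ 75/14 + 133.929ms (3/14)
11. 3482.143ms @ 39/7 + 133.929ms (3/14)
12. 3616.071ms @ 81/14 + 133.929ms (3/14)

note 4 onset = 9/5b = 1125.0ms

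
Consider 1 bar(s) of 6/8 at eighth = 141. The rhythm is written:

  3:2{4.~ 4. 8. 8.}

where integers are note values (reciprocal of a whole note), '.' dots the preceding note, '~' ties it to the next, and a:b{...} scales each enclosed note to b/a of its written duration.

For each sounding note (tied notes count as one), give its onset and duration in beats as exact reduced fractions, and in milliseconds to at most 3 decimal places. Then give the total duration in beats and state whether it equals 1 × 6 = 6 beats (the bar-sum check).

1) 0.0ms=0b +1702.128ms=4b
2) 1702.128ms=4b +425.532ms=1b
3) 2127.66ms=5b +425.532ms=1b
Σ=6b of 6 (141bpm 6/8) — PASS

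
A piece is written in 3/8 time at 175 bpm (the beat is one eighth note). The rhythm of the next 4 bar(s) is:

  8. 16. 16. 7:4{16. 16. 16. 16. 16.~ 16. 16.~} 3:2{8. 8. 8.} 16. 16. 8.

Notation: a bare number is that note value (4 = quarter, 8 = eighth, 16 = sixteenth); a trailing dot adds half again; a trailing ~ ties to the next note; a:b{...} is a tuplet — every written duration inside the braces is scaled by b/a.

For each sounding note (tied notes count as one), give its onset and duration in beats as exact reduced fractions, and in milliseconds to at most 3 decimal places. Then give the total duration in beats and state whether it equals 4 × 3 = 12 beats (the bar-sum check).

1) 0.0ms=0b +514.286ms=3/2b
2) 514.286ms=3/2b +257.143ms=3/4b
3) 771.429ms=9/4b +257.143ms=3/4b
4) 1028.571ms=3b +146.939ms=3/7b
5) 1175.51ms=24/7b +146.939ms=3/7b
6) 1322.449ms=27/7b +146.939ms=3/7b
7) 1469.388ms=30/7b +146.939ms=3/7b
8) 1616.327ms=33/7b +293.878ms=6/7b
9) 1910.204ms=39/7b +489.796ms=10/7b
10) 2400.0ms=7b +342.857ms=1b
11) 2742.857ms=8b +342.857ms=1b
12) 3085.714ms=9b +257.143ms=3/4b
13) 3342.857ms=39/4b +257.143ms=3/4b
14) 3600.0ms=21/2b +514.286ms=3/2b
Σ=12b of 12 (175bpm 3/8) — PASS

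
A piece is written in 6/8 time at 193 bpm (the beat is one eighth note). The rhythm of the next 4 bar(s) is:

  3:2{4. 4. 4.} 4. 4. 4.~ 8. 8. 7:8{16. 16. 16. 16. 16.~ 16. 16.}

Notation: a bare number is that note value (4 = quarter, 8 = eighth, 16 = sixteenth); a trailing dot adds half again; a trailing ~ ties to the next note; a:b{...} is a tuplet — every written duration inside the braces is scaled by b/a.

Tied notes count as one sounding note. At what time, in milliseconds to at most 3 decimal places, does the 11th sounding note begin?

note 11 onset = 144/7b = 6395.263ms

1. 0.0ms @ 0 + 621.762ms (2)
2. 621.762ms @ 2 + 621.762ms (2)
3. 1243.523ms @ 4 + 621.762ms (2)
4. 1865.285ms @ 6 + 932.642ms (3)
5. 2797.927ms @ 9 + 932.642ms (3)
6. 3730.57ms @ 12 + 1398.964ms (9/2)
7. 5129.534ms @ 33/2 + 466.321ms (3/2)
8. 5595.855ms @ 18 + 266.469ms (6/7)
9. 5862.324ms @ 132/7 + 266.469ms (6/7)
10. 6128.793ms @ 138/7 + 266.469ms (6/7)
11. 6395.263ms @ 144/7 + 266.469ms (6/7)
12. 6661.732ms @ 150/7 + 532.939ms (12/7)
13. 7194.671ms @ 162/7 + 266.469ms (6/7)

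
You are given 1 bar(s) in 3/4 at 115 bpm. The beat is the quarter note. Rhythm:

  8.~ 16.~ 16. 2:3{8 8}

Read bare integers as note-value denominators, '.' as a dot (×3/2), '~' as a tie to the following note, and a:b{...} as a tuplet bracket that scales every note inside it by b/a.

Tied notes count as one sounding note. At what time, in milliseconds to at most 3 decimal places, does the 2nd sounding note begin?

note 2 onset = 3/2b = 782.609ms

1. 0.0ms @ 0 + 782.609ms (3/2)
2. 782.609ms @ 3/2 + 391.304ms (3/4)
3. 1173.913ms @ 9/4 + 391.304ms (3/4)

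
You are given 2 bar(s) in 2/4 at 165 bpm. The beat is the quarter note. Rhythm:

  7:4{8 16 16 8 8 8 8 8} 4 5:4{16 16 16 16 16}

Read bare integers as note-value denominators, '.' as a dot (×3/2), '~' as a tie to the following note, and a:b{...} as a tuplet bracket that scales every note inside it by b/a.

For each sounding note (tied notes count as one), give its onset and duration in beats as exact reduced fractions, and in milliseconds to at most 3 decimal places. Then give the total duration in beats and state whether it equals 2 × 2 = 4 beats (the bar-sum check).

1) 0.0ms=0b +103.896ms=2/7b
2) 103.896ms=2/7b +51.948ms=1/7b
3) 155.844ms=3/7b +51.948ms=1/7b
4) 207.792ms=4/7b +103.896ms=2/7b
5) 311.688ms=6/7b +103.896ms=2/7b
6) 415.584ms=8/7b +103.896ms=2/7b
7) 519.481ms=10/7b +103.896ms=2/7b
8) 623.377ms=12/7b +103.896ms=2/7b
9) 727.273ms=2b +363.636ms=1b
10) 1090.909ms=3b +72.727ms=1/5b
11) 1163.636ms=16/5b +72.727ms=1/5b
12) 1236.364ms=17/5b +72.727ms=1/5b
13) 1309.091ms=18/5b +72.727ms=1/5b
14) 1381.818ms=19/5b +72.727ms=1/5b
Σ=4b of 4 (165bpm 2/4) — PASS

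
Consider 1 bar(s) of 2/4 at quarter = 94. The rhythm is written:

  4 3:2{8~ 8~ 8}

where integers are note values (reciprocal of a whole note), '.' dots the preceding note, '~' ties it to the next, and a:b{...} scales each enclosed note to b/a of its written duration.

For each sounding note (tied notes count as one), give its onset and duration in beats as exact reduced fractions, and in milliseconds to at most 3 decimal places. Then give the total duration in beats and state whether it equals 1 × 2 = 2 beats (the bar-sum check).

1) 0.0ms=0b +638.298ms=1b
2) 638.298ms=1b +638.298ms=1b
Σ=2b of 2 (94bpm 2/4) — PASS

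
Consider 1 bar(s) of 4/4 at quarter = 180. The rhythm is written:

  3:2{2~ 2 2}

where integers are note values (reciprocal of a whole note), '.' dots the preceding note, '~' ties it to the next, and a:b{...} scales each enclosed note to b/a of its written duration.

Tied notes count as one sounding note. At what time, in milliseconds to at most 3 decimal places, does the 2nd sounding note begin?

note 2 onset = 8/3b = 888.889ms

1. 0.0ms @ 0 + 888.889ms (8/3)
2. 888.889ms @ 8/3 + 444.444ms (4/3)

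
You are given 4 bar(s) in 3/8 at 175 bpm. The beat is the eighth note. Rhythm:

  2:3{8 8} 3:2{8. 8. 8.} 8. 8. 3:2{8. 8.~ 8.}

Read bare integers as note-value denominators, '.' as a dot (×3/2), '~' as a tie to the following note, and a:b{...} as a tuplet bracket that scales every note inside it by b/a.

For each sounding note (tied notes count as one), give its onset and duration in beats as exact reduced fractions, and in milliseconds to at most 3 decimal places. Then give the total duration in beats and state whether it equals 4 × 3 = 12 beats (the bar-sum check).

1) 0.0ms=0b +514.286ms=3/2b
2) 514.286ms=3/2b +514.286ms=3/2b
3) 1028.571ms=3b +342.857ms=1b
4) 1371.429ms=4b +342.857ms=1b
5) 1714.286ms=5b +342.857ms=1b
6) 2057.143ms=6b +514.286ms=3/2b
7) 2571.429ms=15/2b +514.286ms=3/2b
8) 3085.714ms=9b +342.857ms=1b
9) 3428.571ms=10b +685.714ms=2b
Σ=12b of 12 (175bpm 3/8) — PASS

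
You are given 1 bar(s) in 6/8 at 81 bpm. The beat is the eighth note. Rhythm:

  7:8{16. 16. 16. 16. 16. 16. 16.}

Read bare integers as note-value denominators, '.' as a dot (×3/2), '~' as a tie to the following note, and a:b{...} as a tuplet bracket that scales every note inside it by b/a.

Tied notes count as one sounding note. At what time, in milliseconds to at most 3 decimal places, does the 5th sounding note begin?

note 5 onset = 24/7b = 2539.683ms

1. 0.0ms @ 0 + 634.921ms (6/7)
2. 634.921ms @ 6/7 + 634.921ms (6/7)
3. 1269.841ms @ 12/7 + 634.921ms (6/7)
4. 1904.762ms @ 18/7 + 634.921ms (6/7)
5. 2539.683ms @ 24/7 + 634.921ms (6/7)
6. 3174.603ms @ 30/7 + 634.921ms (6/7)
7. 3809.524ms @ 36/7 + 634.921ms (6/7)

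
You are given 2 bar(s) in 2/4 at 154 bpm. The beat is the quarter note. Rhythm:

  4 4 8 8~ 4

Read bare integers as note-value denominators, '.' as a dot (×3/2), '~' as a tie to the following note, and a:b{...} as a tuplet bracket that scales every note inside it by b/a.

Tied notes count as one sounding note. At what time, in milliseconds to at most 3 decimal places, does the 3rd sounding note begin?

note 3 onset = 2b = 779.221ms

1. 0.0ms @ 0 + 389.61ms (1)
2. 389.61ms @ 1 + 389.61ms (1)
3. 779.221ms @ 2 + 194.805ms (1/2)
4. 974.026ms @ 5/2 + 584.416ms (3/2)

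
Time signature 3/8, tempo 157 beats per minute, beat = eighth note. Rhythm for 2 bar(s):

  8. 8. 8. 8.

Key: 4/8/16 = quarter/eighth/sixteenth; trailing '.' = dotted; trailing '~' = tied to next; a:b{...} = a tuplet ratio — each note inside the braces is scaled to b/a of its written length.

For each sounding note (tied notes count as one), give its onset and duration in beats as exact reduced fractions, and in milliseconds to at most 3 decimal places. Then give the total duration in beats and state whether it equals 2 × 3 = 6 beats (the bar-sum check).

1) 0.0ms=0b +573.248ms=3/2b
2) 573.248ms=3/2b +573.248ms=3/2b
3) 1146.497ms=3b +573.248ms=3/2b
4) 1719.745ms=9/2b +573.248ms=3/2b
Σ=6b of 6 (157bpm 3/8) — PASS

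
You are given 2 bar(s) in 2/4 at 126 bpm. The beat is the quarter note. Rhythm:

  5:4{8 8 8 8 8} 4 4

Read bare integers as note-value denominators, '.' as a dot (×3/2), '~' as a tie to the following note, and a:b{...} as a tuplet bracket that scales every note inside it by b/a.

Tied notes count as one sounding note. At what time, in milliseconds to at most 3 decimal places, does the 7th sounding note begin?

note 7 onset = 3b = 1428.571ms

1. 0.0ms @ 0 + 190.476ms (2/5)
2. 190.476ms @ 2/5 + 190.476ms (2/5)
3. 380.952ms @ 4/5 + 190.476ms (2/5)
4. 571.429ms @ 6/5 + 190.476ms (2/5)
5. 761.905ms @ 8/5 + 190.476ms (2/5)
6. 952.381ms @ 2 + 476.19ms (1)
7. 1428.571ms @ 3 + 476.19ms (1)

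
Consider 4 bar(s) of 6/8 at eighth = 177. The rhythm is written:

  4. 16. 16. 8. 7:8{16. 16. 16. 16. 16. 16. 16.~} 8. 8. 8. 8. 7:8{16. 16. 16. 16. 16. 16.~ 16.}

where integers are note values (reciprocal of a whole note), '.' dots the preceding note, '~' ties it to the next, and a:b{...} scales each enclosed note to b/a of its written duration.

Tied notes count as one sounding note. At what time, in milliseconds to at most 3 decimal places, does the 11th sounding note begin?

1. 0.0ms @ 0 + 1016.949ms (3)
2. 1016.949ms @ 3 + 254.237ms (3/4)
3. 1271.186ms @ 15/4 + 254.237ms (3/4)
4. 1525.424ms @ 9/2 + 508.475ms (3/2)
5. 2033.898ms @ 6 + 290.557ms (6/7)
6. 2324.455ms @ 48/7 + 290.557ms (6/7)
7. 2615.012ms @ 54/7 + 290.557ms (6/7)
8. 2905.569ms @ 60/7 + 290.557ms (6/7)
9. 3196.126ms @ 66/7 + 290.557ms (6/7)
10. 3486.683ms @ 72/7 + 290.557ms (6/7)
11. 3777.24ms @ 78/7 + 799.031ms (33/14)
12. 4576.271ms @ 27/2 + 508.475ms (3/2)
13. 5084.746ms @ 15 + 508.475ms (3/2)
14. 5593.22ms @ 33/2 + 508.475ms (3/2)
15. 6101.695ms @ 18 + 290.557ms (6/7)
16. 6392.252ms @ 132/7 + 290.557ms (6/7)
17. 6682.809ms @ 138/7 + 290.557ms (6/7)
18. 6973.366ms @ 144/7 + 290.557ms (6/7)
19. 7263.923ms @ 150/7 + 290.557ms (6/7)
20. 7554.479ms @ 156/7 + 581.114ms (12/7)

note 11 onset = 78/7b = 3777.24ms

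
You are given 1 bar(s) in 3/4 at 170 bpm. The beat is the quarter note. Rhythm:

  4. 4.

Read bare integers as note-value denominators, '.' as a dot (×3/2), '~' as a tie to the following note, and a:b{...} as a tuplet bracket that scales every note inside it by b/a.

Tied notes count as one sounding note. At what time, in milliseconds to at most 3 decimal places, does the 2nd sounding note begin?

note 2 onset = 3/2b = 529.412ms

1. 0.0ms @ 0 + 529.412ms (3/2)
2. 529.412ms @ 3/2 + 529.412ms (3/2)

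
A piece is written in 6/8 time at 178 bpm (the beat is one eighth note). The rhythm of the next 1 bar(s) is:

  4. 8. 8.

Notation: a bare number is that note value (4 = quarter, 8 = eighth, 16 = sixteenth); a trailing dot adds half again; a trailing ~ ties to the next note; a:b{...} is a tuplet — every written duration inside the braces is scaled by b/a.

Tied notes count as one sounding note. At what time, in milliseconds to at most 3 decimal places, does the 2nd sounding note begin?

note 2 onset = 3b = 1011.236ms

1. 0.0ms @ 0 + 1011.236ms (3)
2. 1011.236ms @ 3 + 505.618ms (3/2)
3. 1516.854ms @ 9/2 + 505.618ms (3/2)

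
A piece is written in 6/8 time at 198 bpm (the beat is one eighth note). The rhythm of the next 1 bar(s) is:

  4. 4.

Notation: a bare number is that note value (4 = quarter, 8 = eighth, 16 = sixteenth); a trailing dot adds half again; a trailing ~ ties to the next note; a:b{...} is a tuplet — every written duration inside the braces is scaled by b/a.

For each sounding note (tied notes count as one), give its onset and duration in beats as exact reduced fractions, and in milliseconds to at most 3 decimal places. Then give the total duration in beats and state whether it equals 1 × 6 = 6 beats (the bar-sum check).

1) 0.0ms=0b +909.091ms=3b
2) 909.091ms=3b +909.091ms=3b
Σ=6b of 6 (198bpm 6/8) — PASS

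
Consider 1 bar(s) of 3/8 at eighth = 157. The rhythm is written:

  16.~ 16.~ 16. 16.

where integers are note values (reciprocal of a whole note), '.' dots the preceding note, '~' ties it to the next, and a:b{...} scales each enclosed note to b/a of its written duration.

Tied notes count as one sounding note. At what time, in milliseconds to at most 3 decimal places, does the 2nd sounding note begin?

note 2 onset = 9/4b = 859.873ms

1. 0.0ms @ 0 + 859.873ms (9/4)
2. 859.873ms @ 9/4 + 286.624ms (3/4)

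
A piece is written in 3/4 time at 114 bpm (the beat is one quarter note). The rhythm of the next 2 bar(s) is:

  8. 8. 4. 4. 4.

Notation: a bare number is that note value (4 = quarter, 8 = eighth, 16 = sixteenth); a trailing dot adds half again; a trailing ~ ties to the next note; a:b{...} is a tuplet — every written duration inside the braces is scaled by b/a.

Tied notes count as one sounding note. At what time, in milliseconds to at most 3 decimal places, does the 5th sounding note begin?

1. 0.0ms @ 0 + 394.737ms (3/4)
2. 394.737ms @ 3/4 + 394.737ms (3/4)
3. 789.474ms @ 3/2 + 789.474ms (3/2)
4. 1578.947ms @ 3 + 789.474ms (3/2)
5. 2368.421ms @ 9/2 + 789.474ms (3/2)

note 5 onset = 9/2b = 2368.421ms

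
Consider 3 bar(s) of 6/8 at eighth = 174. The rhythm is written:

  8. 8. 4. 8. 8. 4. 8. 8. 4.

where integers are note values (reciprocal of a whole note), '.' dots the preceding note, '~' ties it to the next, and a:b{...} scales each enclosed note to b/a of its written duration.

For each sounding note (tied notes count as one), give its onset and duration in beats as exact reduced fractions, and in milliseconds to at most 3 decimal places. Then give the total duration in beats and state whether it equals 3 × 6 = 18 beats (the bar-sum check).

1) 0.0ms=0b +517.241ms=3/2b
2) 517.241ms=3/2b +517.241ms=3/2b
3) 1034.483ms=3b +1034.483ms=3b
4) 2068.966ms=6b +517.241ms=3/2b
5) 2586.207ms=15/2b +517.241ms=3/2b
6) 3103.448ms=9b +1034.483ms=3b
7) 4137.931ms=12b +517.241ms=3/2b
8) 4655.172ms=27/2b +517.241ms=3/2b
9) 5172.414ms=15b +1034.483ms=3b
Σ=18b of 18 (174bpm 6/8) — PASS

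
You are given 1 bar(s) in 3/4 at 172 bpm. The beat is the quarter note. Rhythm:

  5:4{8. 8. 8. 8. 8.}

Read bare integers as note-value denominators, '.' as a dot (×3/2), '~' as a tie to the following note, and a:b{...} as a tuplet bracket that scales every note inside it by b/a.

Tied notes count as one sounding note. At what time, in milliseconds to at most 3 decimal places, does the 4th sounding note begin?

1. 0.0ms @ 0 + 209.302ms (3/5)
2. 209.302ms @ 3/5 + 209.302ms (3/5)
3. 418.605ms @ 6/5 + 209.302ms (3/5)
4. 627.907ms @ 9/5 + 209.302ms (3/5)
5. 837.209ms @ 12/5 + 209.302ms (3/5)

note 4 onset = 9/5b = 627.907ms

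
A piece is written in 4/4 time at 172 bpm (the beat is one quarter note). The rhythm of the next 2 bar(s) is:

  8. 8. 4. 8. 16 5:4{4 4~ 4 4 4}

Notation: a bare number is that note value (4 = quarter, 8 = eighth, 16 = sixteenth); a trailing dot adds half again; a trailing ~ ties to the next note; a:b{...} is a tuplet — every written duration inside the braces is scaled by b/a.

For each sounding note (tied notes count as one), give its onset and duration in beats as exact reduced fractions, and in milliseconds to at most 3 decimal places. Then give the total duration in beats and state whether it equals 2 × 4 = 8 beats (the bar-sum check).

1) 0.0ms=0b +261.628ms=3/4b
2) 261.628ms=3/4b +261.628ms=3/4b
3) 523.256ms=3/2b +523.256ms=3/2b
4) 1046.512ms=3b +261.628ms=3/4b
5) 1308.14ms=15/4b +87.209ms=1/4b
6) 1395.349ms=4b +279.07ms=4/5b
7) 1674.419ms=24/5b +558.14ms=8/5b
8) 2232.558ms=32/5b +279.07ms=4/5b
9) 2511.628ms=36/5b +279.07ms=4/5b
Σ=8b of 8 (172bpm 4/4) — PASS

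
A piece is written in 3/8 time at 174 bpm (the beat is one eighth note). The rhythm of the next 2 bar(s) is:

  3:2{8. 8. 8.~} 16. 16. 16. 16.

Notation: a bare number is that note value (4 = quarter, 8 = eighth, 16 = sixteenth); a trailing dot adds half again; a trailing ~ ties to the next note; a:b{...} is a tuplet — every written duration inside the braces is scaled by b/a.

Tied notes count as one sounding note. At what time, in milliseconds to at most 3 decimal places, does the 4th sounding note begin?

1. 0.0ms @ 0 + 344.828ms (1)
2. 344.828ms @ 1 + 344.828ms (1)
3. 689.655ms @ 2 + 603.448ms (7/4)
4. 1293.103ms @ 15/4 + 258.621ms (3/4)
5. 1551.724ms @ 9/2 + 258.621ms (3/4)
6. 1810.345ms @ 21/4 + 258.621ms (3/4)

note 4 onset = 15/4b = 1293.103ms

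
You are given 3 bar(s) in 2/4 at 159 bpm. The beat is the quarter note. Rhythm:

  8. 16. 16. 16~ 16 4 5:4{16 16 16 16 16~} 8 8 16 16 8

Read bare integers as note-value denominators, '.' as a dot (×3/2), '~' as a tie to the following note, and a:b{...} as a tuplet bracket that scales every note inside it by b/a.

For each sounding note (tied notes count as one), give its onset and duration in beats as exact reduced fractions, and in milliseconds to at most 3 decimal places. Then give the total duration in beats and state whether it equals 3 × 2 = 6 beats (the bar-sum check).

1) 0.0ms=0b +283.019ms=3/4b
2) 283.019ms=3/4b +141.509ms=3/8b
3) 424.528ms=9/8b +141.509ms=3/8b
4) 566.038ms=3/2b +188.679ms=1/2b
5) 754.717ms=2b +377.358ms=1b
6) 1132.075ms=3b +75.472ms=1/5b
7) 1207.547ms=16/5b +75.472ms=1/5b
8) 1283.019ms=17/5b +75.472ms=1/5b
9) 1358.491ms=18/5b +75.472ms=1/5b
10) 1433.962ms=19/5b +264.151ms=7/10b
11) 1698.113ms=9/2b +188.679ms=1/2b
12) 1886.792ms=5b +94.34ms=1/4b
13) 1981.132ms=21/4b +94.34ms=1/4b
14) 2075.472ms=11/2b +188.679ms=1/2b
Σ=6b of 6 (159bpm 2/4) — PASS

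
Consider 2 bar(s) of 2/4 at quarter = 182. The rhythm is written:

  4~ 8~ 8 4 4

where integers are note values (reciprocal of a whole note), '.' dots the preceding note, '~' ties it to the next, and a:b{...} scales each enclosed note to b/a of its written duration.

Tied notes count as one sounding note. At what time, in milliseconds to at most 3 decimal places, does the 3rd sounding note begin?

note 3 onset = 3b = 989.011ms

1. 0.0ms @ 0 + 659.341ms (2)
2. 659.341ms @ 2 + 329.67ms (1)
3. 989.011ms @ 3 + 329.67ms (1)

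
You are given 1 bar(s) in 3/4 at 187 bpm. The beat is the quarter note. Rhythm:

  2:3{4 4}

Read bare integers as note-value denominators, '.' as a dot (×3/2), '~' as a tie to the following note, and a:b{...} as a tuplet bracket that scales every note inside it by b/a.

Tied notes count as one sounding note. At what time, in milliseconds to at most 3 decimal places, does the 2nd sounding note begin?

note 2 onset = 3/2b = 481.283ms

1. 0.0ms @ 0 + 481.283ms (3/2)
2. 481.283ms @ 3/2 + 481.283ms (3/2)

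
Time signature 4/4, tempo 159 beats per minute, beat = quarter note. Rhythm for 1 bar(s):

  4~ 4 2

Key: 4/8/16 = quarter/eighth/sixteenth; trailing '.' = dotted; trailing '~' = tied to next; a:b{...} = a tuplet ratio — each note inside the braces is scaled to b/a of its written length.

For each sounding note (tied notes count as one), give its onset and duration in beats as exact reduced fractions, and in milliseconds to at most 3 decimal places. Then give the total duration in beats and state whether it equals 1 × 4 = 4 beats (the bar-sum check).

1) 0.0ms=0b +754.717ms=2b
2) 754.717ms=2b +754.717ms=2b
Σ=4b of 4 (159bpm 4/4) — PASS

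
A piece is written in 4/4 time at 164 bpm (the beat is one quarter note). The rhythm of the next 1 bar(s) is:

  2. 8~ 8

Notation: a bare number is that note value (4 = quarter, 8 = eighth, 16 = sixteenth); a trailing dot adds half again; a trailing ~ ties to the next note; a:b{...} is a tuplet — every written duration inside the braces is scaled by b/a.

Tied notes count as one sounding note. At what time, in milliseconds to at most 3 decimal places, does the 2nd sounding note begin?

1. 0.0ms @ 0 + 1097.561ms (3)
2. 1097.561ms @ 3 + 365.854ms (1)

note 2 onset = 3b = 1097.561ms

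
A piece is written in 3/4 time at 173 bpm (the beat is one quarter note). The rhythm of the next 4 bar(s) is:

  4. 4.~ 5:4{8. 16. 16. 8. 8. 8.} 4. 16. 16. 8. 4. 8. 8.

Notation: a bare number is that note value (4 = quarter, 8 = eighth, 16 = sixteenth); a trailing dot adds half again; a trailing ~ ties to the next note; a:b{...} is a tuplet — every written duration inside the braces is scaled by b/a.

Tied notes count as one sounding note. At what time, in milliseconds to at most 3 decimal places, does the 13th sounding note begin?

note 13 onset = 21/2b = 3641.618ms

1. 0.0ms @ 0 + 520.231ms (3/2)
2. 520.231ms @ 3/2 + 728.324ms (21/10)
3. 1248.555ms @ 18/5 + 104.046ms (3/10)
4. 1352.601ms @ 39/10 + 104.046ms (3/10)
5. 1456.647ms @ 21/5 + 208.092ms (3/5)
6. 1664.74ms @ 24/5 + 208.092ms (3/5)
7. 1872.832ms @ 27/5 + 208.092ms (3/5)
8. 2080.925ms @ 6 + 520.231ms (3/2)
9. 2601.156ms @ 15/2 + 130.058ms (3/8)
10. 2731.214ms @ 63/8 + 130.058ms (3/8)
11. 2861.272ms @ 33/4 + 260.116ms (3/4)
12. 3121.387ms @ 9 + 520.231ms (3/2)
13. 3641.618ms @ 21/2 + 260.116ms (3/4)
14. 3901.734ms @ 45/4 + 260.116ms (3/4)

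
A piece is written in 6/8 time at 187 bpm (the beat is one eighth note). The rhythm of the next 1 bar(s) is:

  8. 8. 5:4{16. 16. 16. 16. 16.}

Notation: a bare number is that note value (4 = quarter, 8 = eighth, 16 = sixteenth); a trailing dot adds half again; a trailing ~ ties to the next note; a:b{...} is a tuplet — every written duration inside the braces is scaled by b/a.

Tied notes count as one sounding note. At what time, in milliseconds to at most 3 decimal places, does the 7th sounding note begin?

1. 0.0ms @ 0 + 481.283ms (3/2)
2. 481.283ms @ 3/2 + 481.283ms (3/2)
3. 962.567ms @ 3 + 192.513ms (3/5)
4. 1155.08ms @ 18/5 + 192.513ms (3/5)
5. 1347.594ms @ 21/5 + 192.513ms (3/5)
6. 1540.107ms @ 24/5 + 192.513ms (3/5)
7. 1732.62ms @ 27/5 + 192.513ms (3/5)

note 7 onset = 27/5b = 1732.62ms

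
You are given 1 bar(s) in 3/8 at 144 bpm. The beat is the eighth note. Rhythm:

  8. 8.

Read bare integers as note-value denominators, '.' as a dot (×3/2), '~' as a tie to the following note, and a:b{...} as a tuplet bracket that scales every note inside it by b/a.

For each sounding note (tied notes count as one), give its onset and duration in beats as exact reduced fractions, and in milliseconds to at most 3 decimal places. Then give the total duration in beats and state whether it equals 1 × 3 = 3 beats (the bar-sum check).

1) 0.0ms=0b +625.0ms=3/2b
2) 625.0ms=3/2b +625.0ms=3/2b
Σ=3b of 3 (144bpm 3/8) — PASS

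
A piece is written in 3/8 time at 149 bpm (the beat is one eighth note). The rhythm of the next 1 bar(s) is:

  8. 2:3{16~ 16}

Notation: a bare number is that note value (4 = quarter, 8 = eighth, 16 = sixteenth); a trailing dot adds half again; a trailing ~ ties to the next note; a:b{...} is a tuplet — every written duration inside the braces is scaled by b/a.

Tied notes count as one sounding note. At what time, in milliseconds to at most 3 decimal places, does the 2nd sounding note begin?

note 2 onset = 3/2b = 604.027ms

1. 0.0ms @ 0 + 604.027ms (3/2)
2. 604.027ms @ 3/2 + 604.027ms (3/2)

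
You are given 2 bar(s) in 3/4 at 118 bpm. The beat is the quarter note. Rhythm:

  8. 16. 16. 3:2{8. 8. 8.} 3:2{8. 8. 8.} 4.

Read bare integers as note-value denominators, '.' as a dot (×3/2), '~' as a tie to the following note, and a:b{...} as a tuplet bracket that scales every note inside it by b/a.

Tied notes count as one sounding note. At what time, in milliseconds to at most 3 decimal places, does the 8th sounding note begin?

note 8 onset = 7/2b = 1779.661ms

1. 0.0ms @ 0 + 381.356ms (3/4)
2. 381.356ms @ 3/4 + 190.678ms (3/8)
3. 572.034ms @ 9/8 + 190.678ms (3/8)
4. 762.712ms @ 3/2 + 254.237ms (1/2)
5. 1016.949ms @ 2 + 254.237ms (1/2)
6. 1271.186ms @ 5/2 + 254.237ms (1/2)
7. 1525.424ms @ 3 + 254.237ms (1/2)
8. 1779.661ms @ 7/2 + 254.237ms (1/2)
9. 2033.898ms @ 4 + 254.237ms (1/2)
10. 2288.136ms @ 9/2 + 762.712ms (3/2)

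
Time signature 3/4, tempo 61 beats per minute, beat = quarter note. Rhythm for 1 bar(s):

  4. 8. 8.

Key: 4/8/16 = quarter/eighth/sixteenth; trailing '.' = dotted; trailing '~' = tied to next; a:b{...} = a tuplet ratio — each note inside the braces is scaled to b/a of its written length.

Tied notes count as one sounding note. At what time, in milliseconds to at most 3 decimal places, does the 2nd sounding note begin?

note 2 onset = 3/2b = 1475.41ms

1. 0.0ms @ 0 + 1475.41ms (3/2)
2. 1475.41ms @ 3/2 + 737.705ms (3/4)
3. 2213.115ms @ 9/4 + 737.705ms (3/4)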